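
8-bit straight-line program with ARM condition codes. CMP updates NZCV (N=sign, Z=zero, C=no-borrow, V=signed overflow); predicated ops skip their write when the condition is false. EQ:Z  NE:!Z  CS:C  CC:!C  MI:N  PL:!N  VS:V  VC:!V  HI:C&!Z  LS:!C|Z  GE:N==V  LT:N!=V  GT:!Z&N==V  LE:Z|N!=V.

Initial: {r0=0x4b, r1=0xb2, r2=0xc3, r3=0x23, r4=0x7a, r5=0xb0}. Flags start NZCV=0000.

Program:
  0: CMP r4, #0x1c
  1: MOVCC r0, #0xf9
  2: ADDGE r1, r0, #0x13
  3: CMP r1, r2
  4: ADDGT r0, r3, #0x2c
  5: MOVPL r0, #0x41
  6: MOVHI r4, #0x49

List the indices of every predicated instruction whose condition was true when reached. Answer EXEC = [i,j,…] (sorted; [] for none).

[0] flags=0010 → (cmp)
[1] flags=0010 CC?F → skip
[2] flags=0010 GE?T → r1=0x5e
[3] flags=1001 → (cmp)
[4] flags=1001 GT?T → r0=0x4f
[5] flags=1001 PL?F → skip
[6] flags=1001 HI?F → skip

EXEC = [2,4]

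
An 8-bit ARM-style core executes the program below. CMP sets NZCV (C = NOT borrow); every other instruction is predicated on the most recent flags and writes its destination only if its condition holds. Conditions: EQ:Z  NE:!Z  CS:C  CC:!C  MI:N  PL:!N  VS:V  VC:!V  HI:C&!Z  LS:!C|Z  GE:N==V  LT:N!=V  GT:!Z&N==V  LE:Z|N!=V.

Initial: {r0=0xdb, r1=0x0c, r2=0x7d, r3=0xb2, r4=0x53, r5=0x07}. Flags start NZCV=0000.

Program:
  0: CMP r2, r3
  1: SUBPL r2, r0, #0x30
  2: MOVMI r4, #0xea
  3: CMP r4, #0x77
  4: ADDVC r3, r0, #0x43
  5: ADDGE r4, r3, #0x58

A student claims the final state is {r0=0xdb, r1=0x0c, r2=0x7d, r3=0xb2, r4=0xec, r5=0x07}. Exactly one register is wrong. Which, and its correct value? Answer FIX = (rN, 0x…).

FIX = (r4, 0xea)

[0] flags=1001 → (cmp)
[1] flags=1001 PL?F → skip
[2] flags=1001 MI?T → r4=0xea
[3] flags=0011 → (cmp)
[4] flags=0011 VC?F → skip
[5] flags=0011 GE?F → skip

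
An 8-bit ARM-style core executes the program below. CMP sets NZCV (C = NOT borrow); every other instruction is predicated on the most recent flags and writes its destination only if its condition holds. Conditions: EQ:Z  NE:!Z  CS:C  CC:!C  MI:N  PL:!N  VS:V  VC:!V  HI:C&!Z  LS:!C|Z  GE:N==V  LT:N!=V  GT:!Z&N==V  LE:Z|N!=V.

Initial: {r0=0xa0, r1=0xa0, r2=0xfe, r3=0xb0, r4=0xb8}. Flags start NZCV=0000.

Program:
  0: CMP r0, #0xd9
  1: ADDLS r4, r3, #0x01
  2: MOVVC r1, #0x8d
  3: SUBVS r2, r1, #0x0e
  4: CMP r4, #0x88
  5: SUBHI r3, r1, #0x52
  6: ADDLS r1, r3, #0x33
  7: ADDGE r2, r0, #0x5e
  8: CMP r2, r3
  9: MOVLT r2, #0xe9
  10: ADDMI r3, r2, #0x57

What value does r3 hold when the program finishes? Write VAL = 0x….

[0] flags=1000 → (cmp)
[1] flags=1000 LS?T → r4=0xb1
[2] flags=1000 VC?T → r1=0x8d
[3] flags=1000 VS?F → skip
[4] flags=0010 → (cmp)
[5] flags=0010 HI?T → r3=0x3b
[6] flags=0010 LS?F → skip
[7] flags=0010 GE?T → r2=0xfe
[8] flags=1010 → (cmp)
[9] flags=1010 LT?T → r2=0xe9
[10] flags=1010 MI?T → r3=0x40

VAL = 0x40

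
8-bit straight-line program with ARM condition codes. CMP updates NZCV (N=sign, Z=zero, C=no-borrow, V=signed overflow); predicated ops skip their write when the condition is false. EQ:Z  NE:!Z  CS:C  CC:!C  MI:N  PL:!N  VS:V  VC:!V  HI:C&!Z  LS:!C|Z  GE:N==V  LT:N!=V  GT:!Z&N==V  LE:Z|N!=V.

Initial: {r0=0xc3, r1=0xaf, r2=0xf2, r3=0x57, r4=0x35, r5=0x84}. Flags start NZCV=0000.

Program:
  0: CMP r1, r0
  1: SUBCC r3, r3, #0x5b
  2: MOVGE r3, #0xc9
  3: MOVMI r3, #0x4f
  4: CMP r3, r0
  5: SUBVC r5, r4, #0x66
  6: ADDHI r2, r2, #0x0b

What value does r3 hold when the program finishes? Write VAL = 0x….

VAL = 0x4f

0: ✓ CMP  NZCV=1000
1: ✓ SUBCC  r3←0xfc
2: · MOVGE
3: ✓ MOVMI  r3←0x4f
4: ✓ CMP  NZCV=1001
5: · SUBVC
6: · ADDHI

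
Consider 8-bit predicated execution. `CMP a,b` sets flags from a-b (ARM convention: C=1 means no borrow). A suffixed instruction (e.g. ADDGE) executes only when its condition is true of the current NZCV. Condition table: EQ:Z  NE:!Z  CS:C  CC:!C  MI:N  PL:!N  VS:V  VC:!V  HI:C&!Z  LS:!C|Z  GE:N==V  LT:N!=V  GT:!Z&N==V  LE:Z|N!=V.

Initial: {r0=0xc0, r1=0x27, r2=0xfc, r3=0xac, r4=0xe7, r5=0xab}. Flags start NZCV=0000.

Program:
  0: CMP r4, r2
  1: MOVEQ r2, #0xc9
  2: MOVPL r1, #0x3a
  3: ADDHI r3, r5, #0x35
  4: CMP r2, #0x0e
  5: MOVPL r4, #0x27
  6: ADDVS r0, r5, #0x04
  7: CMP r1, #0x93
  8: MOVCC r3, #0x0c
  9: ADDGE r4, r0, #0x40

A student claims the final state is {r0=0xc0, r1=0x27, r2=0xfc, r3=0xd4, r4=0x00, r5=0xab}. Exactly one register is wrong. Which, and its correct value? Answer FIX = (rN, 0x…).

0: ✓ CMP  NZCV=1000
1: · MOVEQ
2: · MOVPL
3: · ADDHI
4: ✓ CMP  NZCV=1010
5: · MOVPL
6: · ADDVS
7: ✓ CMP  NZCV=1001
8: ✓ MOVCC  r3←0x0c
9: ✓ ADDGE  r4←0x00

FIX = (r3, 0x0c)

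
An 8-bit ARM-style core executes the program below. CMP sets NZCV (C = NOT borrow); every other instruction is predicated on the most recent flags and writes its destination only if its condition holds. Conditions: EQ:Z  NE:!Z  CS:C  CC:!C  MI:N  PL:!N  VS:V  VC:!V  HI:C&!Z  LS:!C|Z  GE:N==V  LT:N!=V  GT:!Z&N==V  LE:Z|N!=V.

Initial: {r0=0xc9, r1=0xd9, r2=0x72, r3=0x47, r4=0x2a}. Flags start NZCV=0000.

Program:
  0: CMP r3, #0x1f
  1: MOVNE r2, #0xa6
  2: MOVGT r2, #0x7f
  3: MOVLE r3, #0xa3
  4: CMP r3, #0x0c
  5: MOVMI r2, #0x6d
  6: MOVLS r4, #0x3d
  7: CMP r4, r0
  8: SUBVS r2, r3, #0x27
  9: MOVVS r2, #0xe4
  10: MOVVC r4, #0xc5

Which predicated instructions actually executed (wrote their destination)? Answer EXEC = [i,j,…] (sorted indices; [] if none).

[0] flags=0010 → (cmp)
[1] flags=0010 NE?T → r2=0xa6
[2] flags=0010 GT?T → r2=0x7f
[3] flags=0010 LE?F → skip
[4] flags=0010 → (cmp)
[5] flags=0010 MI?F → skip
[6] flags=0010 LS?F → skip
[7] flags=0000 → (cmp)
[8] flags=0000 VS?F → skip
[9] flags=0000 VS?F → skip
[10] flags=0000 VC?T → r4=0xc5

EXEC = [1,2,10]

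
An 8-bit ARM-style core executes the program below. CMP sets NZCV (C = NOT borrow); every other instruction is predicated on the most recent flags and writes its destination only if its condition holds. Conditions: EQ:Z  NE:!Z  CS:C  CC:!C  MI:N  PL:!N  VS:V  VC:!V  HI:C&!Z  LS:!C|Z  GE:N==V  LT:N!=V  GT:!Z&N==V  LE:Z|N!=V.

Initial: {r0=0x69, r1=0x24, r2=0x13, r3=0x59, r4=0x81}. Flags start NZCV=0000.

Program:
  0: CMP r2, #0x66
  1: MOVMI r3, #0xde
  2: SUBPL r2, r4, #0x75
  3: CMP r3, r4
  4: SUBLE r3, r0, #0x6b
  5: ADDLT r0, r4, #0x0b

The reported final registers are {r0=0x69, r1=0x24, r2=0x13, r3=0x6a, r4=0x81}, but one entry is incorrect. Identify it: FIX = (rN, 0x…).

FIX = (r3, 0xde)

[0] flags=1000 → (cmp)
[1] flags=1000 MI?T → r3=0xde
[2] flags=1000 PL?F → skip
[3] flags=0010 → (cmp)
[4] flags=0010 LE?F → skip
[5] flags=0010 LT?F → skip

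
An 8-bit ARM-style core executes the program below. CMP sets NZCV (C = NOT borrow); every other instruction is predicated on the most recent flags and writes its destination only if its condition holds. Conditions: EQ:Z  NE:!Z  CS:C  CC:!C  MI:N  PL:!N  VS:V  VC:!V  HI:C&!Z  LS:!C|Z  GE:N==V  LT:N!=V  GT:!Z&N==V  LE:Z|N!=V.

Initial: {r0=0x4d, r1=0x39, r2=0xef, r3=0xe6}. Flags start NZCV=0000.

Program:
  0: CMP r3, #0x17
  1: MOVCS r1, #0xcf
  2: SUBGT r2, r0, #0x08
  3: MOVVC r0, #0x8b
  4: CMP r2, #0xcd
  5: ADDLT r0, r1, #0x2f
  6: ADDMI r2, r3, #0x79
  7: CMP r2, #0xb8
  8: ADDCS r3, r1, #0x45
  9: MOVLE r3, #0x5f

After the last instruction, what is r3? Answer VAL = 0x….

0: ✓ CMP  NZCV=1010
1: ✓ MOVCS  r1←0xcf
2: · SUBGT
3: ✓ MOVVC  r0←0x8b
4: ✓ CMP  NZCV=0010
5: · ADDLT
6: · ADDMI
7: ✓ CMP  NZCV=0010
8: ✓ ADDCS  r3←0x14
9: · MOVLE

VAL = 0x14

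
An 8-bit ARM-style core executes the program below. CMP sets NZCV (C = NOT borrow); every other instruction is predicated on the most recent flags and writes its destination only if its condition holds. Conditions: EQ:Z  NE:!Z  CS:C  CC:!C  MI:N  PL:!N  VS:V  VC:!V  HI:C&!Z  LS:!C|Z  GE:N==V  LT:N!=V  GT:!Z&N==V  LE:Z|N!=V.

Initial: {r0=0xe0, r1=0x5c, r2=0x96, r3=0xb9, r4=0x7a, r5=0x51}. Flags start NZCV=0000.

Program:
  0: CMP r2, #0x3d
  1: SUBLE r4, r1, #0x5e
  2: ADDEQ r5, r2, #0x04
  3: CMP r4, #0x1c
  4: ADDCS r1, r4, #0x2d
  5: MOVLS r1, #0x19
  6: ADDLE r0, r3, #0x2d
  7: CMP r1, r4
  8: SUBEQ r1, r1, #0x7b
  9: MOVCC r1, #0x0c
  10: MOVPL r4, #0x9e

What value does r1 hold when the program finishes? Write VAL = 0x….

VAL = 0x0c

[0] flags=0011 → (cmp)
[1] flags=0011 LE?T → r4=0xfe
[2] flags=0011 EQ?F → skip
[3] flags=1010 → (cmp)
[4] flags=1010 CS?T → r1=0x2b
[5] flags=1010 LS?F → skip
[6] flags=1010 LE?T → r0=0xe6
[7] flags=0000 → (cmp)
[8] flags=0000 EQ?F → skip
[9] flags=0000 CC?T → r1=0x0c
[10] flags=0000 PL?T → r4=0x9e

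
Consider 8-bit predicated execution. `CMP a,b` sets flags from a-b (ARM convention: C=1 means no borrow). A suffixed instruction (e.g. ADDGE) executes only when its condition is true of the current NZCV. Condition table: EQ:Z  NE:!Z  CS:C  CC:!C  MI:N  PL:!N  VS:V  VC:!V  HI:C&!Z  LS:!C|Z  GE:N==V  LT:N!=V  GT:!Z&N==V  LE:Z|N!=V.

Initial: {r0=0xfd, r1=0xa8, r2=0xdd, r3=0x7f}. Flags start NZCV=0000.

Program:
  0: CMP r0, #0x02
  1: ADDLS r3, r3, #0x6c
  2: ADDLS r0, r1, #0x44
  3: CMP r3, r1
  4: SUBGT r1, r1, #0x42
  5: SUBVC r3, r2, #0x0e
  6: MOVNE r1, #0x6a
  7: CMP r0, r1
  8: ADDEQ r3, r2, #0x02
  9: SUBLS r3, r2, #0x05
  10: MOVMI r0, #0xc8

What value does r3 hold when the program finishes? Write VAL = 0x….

[0] flags=1010 → (cmp)
[1] flags=1010 LS?F → skip
[2] flags=1010 LS?F → skip
[3] flags=1001 → (cmp)
[4] flags=1001 GT?T → r1=0x66
[5] flags=1001 VC?F → skip
[6] flags=1001 NE?T → r1=0x6a
[7] flags=1010 → (cmp)
[8] flags=1010 EQ?F → skip
[9] flags=1010 LS?F → skip
[10] flags=1010 MI?T → r0=0xc8

VAL = 0x7f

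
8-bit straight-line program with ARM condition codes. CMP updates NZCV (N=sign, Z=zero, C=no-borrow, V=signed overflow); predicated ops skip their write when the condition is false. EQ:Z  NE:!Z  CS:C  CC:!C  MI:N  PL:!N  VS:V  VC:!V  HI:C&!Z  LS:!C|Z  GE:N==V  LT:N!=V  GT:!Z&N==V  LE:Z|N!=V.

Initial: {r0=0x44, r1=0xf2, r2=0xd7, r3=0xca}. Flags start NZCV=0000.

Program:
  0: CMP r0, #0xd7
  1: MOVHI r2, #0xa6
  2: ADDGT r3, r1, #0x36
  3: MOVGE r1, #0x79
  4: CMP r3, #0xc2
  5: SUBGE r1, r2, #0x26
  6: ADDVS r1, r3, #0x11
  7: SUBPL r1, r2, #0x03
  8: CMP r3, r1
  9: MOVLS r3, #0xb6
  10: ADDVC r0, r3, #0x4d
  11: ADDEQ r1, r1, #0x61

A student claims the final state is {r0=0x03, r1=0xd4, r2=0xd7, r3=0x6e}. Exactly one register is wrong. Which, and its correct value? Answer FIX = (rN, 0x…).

0: ✓ CMP  NZCV=0000
1: · MOVHI
2: ✓ ADDGT  r3←0x28
3: ✓ MOVGE  r1←0x79
4: ✓ CMP  NZCV=0000
5: ✓ SUBGE  r1←0xb1
6: · ADDVS
7: ✓ SUBPL  r1←0xd4
8: ✓ CMP  NZCV=0000
9: ✓ MOVLS  r3←0xb6
10: ✓ ADDVC  r0←0x03
11: · ADDEQ

FIX = (r3, 0xb6)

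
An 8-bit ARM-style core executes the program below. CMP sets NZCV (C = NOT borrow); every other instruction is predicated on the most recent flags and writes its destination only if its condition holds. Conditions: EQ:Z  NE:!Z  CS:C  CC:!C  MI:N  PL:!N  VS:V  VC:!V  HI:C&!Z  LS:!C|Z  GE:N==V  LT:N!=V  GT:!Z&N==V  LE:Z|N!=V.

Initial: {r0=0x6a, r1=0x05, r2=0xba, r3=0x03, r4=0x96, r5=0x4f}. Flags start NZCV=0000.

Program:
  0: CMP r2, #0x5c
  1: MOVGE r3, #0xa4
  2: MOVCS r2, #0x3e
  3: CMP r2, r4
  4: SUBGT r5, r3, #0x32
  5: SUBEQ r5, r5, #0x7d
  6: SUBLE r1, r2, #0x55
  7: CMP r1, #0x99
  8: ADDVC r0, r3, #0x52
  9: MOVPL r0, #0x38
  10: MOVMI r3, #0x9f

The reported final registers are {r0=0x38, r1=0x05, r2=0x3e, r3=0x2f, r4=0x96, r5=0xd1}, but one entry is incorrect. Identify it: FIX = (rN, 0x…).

FIX = (r3, 0x03)

0: ✓ CMP  NZCV=0011
1: · MOVGE
2: ✓ MOVCS  r2←0x3e
3: ✓ CMP  NZCV=1001
4: ✓ SUBGT  r5←0xd1
5: · SUBEQ
6: · SUBLE
7: ✓ CMP  NZCV=0000
8: ✓ ADDVC  r0←0x55
9: ✓ MOVPL  r0←0x38
10: · MOVMI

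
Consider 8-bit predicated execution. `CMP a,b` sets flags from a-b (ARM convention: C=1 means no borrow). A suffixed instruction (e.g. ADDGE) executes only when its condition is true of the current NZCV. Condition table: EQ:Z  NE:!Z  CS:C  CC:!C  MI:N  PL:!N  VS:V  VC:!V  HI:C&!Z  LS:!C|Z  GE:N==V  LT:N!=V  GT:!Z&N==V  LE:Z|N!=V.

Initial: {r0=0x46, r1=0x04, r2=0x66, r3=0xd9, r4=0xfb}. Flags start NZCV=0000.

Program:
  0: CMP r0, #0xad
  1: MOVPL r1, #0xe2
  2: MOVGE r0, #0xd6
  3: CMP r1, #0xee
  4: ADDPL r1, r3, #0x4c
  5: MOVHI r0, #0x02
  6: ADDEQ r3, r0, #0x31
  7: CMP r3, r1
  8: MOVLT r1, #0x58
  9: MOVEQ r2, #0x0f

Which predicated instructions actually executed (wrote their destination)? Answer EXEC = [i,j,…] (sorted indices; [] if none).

0: ✓ CMP  NZCV=1001
1: · MOVPL
2: ✓ MOVGE  r0←0xd6
3: ✓ CMP  NZCV=0000
4: ✓ ADDPL  r1←0x25
5: · MOVHI
6: · ADDEQ
7: ✓ CMP  NZCV=1010
8: ✓ MOVLT  r1←0x58
9: · MOVEQ

EXEC = [2,4,8]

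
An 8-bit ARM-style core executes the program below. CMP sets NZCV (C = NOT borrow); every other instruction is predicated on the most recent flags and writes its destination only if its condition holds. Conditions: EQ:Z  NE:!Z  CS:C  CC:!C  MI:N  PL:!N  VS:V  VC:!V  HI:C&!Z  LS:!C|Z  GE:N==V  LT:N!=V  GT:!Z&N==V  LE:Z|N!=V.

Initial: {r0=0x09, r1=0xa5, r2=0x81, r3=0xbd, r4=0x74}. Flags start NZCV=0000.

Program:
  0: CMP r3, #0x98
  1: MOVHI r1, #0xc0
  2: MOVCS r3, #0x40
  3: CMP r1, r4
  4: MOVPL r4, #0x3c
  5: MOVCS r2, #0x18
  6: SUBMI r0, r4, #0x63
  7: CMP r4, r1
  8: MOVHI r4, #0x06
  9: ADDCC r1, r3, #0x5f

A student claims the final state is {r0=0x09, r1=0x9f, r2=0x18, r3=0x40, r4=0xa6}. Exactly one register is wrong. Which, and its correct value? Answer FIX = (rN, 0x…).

0: ✓ CMP  NZCV=0010
1: ✓ MOVHI  r1←0xc0
2: ✓ MOVCS  r3←0x40
3: ✓ CMP  NZCV=0011
4: ✓ MOVPL  r4←0x3c
5: ✓ MOVCS  r2←0x18
6: · SUBMI
7: ✓ CMP  NZCV=0000
8: · MOVHI
9: ✓ ADDCC  r1←0x9f

FIX = (r4, 0x3c)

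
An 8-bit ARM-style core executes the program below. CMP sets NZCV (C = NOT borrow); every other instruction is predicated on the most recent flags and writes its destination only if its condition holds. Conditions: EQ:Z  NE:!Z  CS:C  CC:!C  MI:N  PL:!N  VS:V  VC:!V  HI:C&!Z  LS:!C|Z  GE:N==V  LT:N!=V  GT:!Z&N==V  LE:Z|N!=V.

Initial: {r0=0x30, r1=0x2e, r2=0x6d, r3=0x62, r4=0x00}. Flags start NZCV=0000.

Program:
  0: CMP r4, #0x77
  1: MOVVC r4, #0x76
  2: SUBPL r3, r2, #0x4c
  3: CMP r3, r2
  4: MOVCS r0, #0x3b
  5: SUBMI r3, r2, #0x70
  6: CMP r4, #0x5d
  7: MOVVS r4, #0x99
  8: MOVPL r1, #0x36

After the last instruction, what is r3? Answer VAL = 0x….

VAL = 0xfd

[0] flags=1000 → (cmp)
[1] flags=1000 VC?T → r4=0x76
[2] flags=1000 PL?F → skip
[3] flags=1000 → (cmp)
[4] flags=1000 CS?F → skip
[5] flags=1000 MI?T → r3=0xfd
[6] flags=0010 → (cmp)
[7] flags=0010 VS?F → skip
[8] flags=0010 PL?T → r1=0x36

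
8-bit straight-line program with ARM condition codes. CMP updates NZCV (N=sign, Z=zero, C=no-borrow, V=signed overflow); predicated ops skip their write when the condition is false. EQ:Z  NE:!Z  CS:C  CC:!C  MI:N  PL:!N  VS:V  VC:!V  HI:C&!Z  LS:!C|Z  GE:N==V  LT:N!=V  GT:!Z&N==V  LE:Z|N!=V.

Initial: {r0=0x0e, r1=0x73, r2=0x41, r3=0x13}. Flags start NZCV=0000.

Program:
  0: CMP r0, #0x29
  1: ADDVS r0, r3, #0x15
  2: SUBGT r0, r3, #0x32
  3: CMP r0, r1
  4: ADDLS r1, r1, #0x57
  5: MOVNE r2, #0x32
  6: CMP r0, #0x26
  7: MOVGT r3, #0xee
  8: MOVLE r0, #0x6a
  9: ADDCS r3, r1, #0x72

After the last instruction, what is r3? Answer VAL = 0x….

0: ✓ CMP  NZCV=1000
1: · ADDVS
2: · SUBGT
3: ✓ CMP  NZCV=1000
4: ✓ ADDLS  r1←0xca
5: ✓ MOVNE  r2←0x32
6: ✓ CMP  NZCV=1000
7: · MOVGT
8: ✓ MOVLE  r0←0x6a
9: · ADDCS

VAL = 0x13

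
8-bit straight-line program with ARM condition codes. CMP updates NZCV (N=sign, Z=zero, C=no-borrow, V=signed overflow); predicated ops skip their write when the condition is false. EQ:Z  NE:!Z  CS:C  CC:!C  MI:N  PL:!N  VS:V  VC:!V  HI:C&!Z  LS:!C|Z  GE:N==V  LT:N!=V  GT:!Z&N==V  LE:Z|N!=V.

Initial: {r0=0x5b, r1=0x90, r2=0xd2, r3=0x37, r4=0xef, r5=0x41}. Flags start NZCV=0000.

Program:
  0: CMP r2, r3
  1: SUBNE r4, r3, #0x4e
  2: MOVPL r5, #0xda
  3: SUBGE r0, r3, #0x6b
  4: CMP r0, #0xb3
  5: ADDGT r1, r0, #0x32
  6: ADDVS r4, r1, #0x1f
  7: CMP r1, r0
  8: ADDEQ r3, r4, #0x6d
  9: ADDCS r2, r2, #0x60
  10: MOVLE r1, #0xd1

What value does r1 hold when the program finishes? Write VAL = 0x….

VAL = 0xd1

[0] flags=1010 → (cmp)
[1] flags=1010 NE?T → r4=0xe9
[2] flags=1010 PL?F → skip
[3] flags=1010 GE?F → skip
[4] flags=1001 → (cmp)
[5] flags=1001 GT?T → r1=0x8d
[6] flags=1001 VS?T → r4=0xac
[7] flags=0011 → (cmp)
[8] flags=0011 EQ?F → skip
[9] flags=0011 CS?T → r2=0x32
[10] flags=0011 LE?T → r1=0xd1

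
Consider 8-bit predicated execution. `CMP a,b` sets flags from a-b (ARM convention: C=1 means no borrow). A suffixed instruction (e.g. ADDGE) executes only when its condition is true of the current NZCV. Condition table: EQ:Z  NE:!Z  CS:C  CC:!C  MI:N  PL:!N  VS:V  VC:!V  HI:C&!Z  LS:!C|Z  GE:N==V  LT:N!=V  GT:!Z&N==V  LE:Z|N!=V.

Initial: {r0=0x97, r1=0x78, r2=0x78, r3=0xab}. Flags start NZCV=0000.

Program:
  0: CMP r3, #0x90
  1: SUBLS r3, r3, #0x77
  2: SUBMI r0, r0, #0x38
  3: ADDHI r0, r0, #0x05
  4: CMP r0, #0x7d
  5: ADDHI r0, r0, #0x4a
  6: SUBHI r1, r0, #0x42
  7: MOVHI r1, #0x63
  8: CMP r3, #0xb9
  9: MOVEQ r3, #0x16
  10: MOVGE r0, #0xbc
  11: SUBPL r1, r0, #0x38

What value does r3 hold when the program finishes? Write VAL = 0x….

VAL = 0xab

0: ✓ CMP  NZCV=0010
1: · SUBLS
2: · SUBMI
3: ✓ ADDHI  r0←0x9c
4: ✓ CMP  NZCV=0011
5: ✓ ADDHI  r0←0xe6
6: ✓ SUBHI  r1←0xa4
7: ✓ MOVHI  r1←0x63
8: ✓ CMP  NZCV=1000
9: · MOVEQ
10: · MOVGE
11: · SUBPL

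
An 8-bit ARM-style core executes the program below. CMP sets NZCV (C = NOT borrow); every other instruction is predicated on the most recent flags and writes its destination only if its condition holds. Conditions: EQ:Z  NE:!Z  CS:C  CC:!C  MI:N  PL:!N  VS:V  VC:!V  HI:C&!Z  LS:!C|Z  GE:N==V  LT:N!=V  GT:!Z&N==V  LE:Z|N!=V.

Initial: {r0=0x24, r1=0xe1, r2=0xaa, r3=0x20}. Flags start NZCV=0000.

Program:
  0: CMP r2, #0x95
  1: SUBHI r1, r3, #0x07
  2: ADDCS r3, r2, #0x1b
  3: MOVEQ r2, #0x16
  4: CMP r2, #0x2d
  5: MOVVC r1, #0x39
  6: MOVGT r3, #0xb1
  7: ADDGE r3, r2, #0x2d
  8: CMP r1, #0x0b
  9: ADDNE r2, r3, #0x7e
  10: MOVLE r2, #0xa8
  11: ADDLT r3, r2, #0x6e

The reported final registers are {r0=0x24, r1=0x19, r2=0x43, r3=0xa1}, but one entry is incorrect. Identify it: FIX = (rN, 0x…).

0: ✓ CMP  NZCV=0010
1: ✓ SUBHI  r1←0x19
2: ✓ ADDCS  r3←0xc5
3: · MOVEQ
4: ✓ CMP  NZCV=0011
5: · MOVVC
6: · MOVGT
7: · ADDGE
8: ✓ CMP  NZCV=0010
9: ✓ ADDNE  r2←0x43
10: · MOVLE
11: · ADDLT

FIX = (r3, 0xc5)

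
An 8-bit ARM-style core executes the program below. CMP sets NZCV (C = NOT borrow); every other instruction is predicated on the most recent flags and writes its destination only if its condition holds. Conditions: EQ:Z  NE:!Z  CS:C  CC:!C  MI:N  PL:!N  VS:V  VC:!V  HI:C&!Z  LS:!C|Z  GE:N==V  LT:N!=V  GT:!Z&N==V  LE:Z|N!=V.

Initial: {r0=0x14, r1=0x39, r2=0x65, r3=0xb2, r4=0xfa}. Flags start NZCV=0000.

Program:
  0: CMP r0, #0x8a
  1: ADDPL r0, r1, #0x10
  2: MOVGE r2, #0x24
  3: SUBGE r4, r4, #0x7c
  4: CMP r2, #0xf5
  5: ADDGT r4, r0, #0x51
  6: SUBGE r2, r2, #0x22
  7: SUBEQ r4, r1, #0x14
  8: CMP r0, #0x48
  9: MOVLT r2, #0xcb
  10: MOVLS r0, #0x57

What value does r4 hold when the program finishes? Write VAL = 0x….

VAL = 0x65

0: ✓ CMP  NZCV=1001
1: · ADDPL
2: ✓ MOVGE  r2←0x24
3: ✓ SUBGE  r4←0x7e
4: ✓ CMP  NZCV=0000
5: ✓ ADDGT  r4←0x65
6: ✓ SUBGE  r2←0x02
7: · SUBEQ
8: ✓ CMP  NZCV=1000
9: ✓ MOVLT  r2←0xcb
10: ✓ MOVLS  r0←0x57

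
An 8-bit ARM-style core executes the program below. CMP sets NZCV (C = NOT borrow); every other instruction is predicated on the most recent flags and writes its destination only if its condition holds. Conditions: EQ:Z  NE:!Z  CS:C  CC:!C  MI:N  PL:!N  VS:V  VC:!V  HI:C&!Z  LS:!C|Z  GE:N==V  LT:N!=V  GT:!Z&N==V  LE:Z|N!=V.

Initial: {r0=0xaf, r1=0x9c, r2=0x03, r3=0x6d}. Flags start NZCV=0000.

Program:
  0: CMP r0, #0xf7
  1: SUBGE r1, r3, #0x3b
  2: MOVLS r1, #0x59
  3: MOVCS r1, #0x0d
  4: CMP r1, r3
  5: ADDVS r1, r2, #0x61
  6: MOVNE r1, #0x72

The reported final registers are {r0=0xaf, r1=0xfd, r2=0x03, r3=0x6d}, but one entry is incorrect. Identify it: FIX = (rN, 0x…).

FIX = (r1, 0x72)

0: ✓ CMP  NZCV=1000
1: · SUBGE
2: ✓ MOVLS  r1←0x59
3: · MOVCS
4: ✓ CMP  NZCV=1000
5: · ADDVS
6: ✓ MOVNE  r1←0x72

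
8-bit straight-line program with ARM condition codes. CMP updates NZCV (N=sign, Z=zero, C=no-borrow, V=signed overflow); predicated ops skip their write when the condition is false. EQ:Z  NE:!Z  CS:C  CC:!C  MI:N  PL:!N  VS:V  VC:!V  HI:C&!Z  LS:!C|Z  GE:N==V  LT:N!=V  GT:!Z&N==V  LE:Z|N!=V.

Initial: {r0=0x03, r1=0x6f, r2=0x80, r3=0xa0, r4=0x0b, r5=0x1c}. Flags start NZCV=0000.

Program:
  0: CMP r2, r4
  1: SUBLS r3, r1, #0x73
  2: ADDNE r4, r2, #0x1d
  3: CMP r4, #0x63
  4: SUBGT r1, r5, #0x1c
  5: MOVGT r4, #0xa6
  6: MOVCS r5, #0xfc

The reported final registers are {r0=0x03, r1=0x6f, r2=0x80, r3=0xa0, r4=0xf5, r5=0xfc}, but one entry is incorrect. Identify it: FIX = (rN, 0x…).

FIX = (r4, 0x9d)

[0] flags=0011 → (cmp)
[1] flags=0011 LS?F → skip
[2] flags=0011 NE?T → r4=0x9d
[3] flags=0011 → (cmp)
[4] flags=0011 GT?F → skip
[5] flags=0011 GT?F → skip
[6] flags=0011 CS?T → r5=0xfc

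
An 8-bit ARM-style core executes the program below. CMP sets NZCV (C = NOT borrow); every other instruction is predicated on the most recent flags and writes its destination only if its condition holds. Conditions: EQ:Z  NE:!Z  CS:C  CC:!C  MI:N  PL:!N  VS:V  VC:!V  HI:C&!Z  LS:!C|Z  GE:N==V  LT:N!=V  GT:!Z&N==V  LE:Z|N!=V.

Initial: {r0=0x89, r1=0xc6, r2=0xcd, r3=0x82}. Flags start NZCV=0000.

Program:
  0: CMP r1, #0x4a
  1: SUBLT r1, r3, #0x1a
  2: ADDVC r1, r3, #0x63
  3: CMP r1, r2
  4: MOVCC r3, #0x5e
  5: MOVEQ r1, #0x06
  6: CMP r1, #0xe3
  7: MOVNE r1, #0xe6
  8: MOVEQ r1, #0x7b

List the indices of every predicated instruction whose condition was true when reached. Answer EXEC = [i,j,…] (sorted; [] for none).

EXEC = [1,4,7]

[0] flags=0011 → (cmp)
[1] flags=0011 LT?T → r1=0x68
[2] flags=0011 VC?F → skip
[3] flags=1001 → (cmp)
[4] flags=1001 CC?T → r3=0x5e
[5] flags=1001 EQ?F → skip
[6] flags=1001 → (cmp)
[7] flags=1001 NE?T → r1=0xe6
[8] flags=1001 EQ?F → skip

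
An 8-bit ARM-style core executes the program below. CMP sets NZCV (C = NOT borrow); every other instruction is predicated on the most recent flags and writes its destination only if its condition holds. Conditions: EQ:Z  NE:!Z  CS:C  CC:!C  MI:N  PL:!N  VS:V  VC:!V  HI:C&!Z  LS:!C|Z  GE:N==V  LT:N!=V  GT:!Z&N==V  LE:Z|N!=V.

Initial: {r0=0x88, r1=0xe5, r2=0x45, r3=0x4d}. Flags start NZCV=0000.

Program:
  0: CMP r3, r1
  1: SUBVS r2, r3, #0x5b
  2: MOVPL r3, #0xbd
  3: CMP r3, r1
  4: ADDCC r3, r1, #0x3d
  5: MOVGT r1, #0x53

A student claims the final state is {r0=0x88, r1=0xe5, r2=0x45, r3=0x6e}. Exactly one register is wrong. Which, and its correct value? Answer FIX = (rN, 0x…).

FIX = (r3, 0x22)

0: ✓ CMP  NZCV=0000
1: · SUBVS
2: ✓ MOVPL  r3←0xbd
3: ✓ CMP  NZCV=1000
4: ✓ ADDCC  r3←0x22
5: · MOVGT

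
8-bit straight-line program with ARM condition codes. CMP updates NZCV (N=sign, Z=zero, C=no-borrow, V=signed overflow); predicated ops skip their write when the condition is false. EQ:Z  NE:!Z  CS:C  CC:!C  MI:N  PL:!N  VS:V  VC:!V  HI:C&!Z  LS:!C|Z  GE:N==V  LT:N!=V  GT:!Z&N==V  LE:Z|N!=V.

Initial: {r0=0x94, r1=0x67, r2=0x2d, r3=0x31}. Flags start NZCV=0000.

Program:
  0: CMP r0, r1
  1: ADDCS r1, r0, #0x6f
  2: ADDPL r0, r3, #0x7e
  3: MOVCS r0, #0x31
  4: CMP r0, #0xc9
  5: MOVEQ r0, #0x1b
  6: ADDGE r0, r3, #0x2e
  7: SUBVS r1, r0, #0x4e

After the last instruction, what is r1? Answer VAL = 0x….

0: ✓ CMP  NZCV=0011
1: ✓ ADDCS  r1←0x03
2: ✓ ADDPL  r0←0xaf
3: ✓ MOVCS  r0←0x31
4: ✓ CMP  NZCV=0000
5: · MOVEQ
6: ✓ ADDGE  r0←0x5f
7: · SUBVS

VAL = 0x03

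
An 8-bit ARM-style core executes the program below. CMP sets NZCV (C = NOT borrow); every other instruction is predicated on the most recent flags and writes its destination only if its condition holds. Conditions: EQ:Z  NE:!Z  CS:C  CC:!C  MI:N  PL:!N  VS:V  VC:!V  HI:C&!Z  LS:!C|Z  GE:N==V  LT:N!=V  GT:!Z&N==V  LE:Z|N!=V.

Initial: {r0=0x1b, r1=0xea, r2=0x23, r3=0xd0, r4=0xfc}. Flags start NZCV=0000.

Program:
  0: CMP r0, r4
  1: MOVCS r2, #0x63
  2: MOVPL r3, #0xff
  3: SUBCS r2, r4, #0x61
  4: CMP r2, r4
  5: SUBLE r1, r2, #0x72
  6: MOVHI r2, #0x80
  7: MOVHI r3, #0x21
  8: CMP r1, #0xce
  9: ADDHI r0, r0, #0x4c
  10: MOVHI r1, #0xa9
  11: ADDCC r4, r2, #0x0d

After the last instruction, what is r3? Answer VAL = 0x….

[0] flags=0000 → (cmp)
[1] flags=0000 CS?F → skip
[2] flags=0000 PL?T → r3=0xff
[3] flags=0000 CS?F → skip
[4] flags=0000 → (cmp)
[5] flags=0000 LE?F → skip
[6] flags=0000 HI?F → skip
[7] flags=0000 HI?F → skip
[8] flags=0010 → (cmp)
[9] flags=0010 HI?T → r0=0x67
[10] flags=0010 HI?T → r1=0xa9
[11] flags=0010 CC?F → skip

VAL = 0xff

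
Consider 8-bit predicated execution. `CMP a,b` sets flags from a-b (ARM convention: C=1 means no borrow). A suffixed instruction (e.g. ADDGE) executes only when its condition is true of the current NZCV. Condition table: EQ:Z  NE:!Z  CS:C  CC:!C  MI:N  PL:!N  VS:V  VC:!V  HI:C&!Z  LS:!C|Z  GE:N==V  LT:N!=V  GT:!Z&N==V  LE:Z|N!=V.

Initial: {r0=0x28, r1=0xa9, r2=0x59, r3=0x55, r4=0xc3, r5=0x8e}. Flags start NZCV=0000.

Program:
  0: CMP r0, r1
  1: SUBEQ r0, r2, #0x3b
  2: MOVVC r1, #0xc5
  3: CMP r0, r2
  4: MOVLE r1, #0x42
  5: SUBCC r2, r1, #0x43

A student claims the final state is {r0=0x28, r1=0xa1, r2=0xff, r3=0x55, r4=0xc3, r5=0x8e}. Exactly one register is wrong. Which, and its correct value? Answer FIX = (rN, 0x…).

FIX = (r1, 0x42)

[0] flags=0000 → (cmp)
[1] flags=0000 EQ?F → skip
[2] flags=0000 VC?T → r1=0xc5
[3] flags=1000 → (cmp)
[4] flags=1000 LE?T → r1=0x42
[5] flags=1000 CC?T → r2=0xff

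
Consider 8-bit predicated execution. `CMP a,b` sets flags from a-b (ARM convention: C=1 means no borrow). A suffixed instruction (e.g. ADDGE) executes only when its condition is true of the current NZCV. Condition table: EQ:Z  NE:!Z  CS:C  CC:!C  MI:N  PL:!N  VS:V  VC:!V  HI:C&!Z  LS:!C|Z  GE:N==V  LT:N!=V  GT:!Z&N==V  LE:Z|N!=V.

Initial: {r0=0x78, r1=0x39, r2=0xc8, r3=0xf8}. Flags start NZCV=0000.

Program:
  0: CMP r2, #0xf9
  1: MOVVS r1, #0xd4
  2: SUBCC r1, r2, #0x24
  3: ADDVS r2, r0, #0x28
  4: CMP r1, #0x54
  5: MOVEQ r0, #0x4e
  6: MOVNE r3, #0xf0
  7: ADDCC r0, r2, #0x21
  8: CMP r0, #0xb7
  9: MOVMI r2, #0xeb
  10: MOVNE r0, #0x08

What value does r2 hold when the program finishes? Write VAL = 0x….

VAL = 0xeb

0: ✓ CMP  NZCV=1000
1: · MOVVS
2: ✓ SUBCC  r1←0xa4
3: · ADDVS
4: ✓ CMP  NZCV=0011
5: · MOVEQ
6: ✓ MOVNE  r3←0xf0
7: · ADDCC
8: ✓ CMP  NZCV=1001
9: ✓ MOVMI  r2←0xeb
10: ✓ MOVNE  r0←0x08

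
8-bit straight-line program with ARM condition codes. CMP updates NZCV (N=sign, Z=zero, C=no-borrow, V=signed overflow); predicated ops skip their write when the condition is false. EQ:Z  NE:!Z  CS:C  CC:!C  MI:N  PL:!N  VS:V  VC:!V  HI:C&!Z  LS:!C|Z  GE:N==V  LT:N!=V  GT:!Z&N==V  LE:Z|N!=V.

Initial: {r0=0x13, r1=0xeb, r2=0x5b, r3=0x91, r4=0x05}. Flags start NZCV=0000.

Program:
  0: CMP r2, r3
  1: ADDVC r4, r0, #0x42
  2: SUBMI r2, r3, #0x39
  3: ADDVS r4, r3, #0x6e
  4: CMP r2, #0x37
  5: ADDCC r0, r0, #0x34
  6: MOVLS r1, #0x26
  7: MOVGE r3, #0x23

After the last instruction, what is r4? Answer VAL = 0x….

VAL = 0xff

[0] flags=1001 → (cmp)
[1] flags=1001 VC?F → skip
[2] flags=1001 MI?T → r2=0x58
[3] flags=1001 VS?T → r4=0xff
[4] flags=0010 → (cmp)
[5] flags=0010 CC?F → skip
[6] flags=0010 LS?F → skip
[7] flags=0010 GE?T → r3=0x23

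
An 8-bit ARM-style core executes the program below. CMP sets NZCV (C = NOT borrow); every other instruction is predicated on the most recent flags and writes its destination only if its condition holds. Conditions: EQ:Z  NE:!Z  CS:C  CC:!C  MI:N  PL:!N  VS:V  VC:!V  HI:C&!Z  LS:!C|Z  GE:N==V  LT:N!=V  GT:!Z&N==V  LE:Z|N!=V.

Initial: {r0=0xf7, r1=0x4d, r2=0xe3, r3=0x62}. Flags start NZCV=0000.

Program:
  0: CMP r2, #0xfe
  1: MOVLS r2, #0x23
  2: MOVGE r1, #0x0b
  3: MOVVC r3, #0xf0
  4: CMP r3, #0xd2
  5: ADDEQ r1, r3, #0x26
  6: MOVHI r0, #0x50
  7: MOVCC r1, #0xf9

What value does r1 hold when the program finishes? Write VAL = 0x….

[0] flags=1000 → (cmp)
[1] flags=1000 LS?T → r2=0x23
[2] flags=1000 GE?F → skip
[3] flags=1000 VC?T → r3=0xf0
[4] flags=0010 → (cmp)
[5] flags=0010 EQ?F → skip
[6] flags=0010 HI?T → r0=0x50
[7] flags=0010 CC?F → skip

VAL = 0x4d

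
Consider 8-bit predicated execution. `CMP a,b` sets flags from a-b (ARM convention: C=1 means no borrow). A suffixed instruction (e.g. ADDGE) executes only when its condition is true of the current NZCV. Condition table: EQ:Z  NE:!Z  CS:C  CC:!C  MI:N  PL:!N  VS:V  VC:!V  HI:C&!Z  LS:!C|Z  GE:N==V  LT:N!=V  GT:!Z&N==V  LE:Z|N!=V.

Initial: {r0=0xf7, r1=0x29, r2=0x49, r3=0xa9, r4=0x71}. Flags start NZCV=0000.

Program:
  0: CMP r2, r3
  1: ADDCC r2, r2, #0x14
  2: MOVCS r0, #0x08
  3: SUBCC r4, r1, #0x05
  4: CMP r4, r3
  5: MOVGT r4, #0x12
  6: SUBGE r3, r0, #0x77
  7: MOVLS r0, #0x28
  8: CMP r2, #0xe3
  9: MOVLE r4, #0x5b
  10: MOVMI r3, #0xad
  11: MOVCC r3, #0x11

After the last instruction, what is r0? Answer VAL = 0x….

VAL = 0x28

[0] flags=1001 → (cmp)
[1] flags=1001 CC?T → r2=0x5d
[2] flags=1001 CS?F → skip
[3] flags=1001 CC?T → r4=0x24
[4] flags=0000 → (cmp)
[5] flags=0000 GT?T → r4=0x12
[6] flags=0000 GE?T → r3=0x80
[7] flags=0000 LS?T → r0=0x28
[8] flags=0000 → (cmp)
[9] flags=0000 LE?F → skip
[10] flags=0000 MI?F → skip
[11] flags=0000 CC?T → r3=0x11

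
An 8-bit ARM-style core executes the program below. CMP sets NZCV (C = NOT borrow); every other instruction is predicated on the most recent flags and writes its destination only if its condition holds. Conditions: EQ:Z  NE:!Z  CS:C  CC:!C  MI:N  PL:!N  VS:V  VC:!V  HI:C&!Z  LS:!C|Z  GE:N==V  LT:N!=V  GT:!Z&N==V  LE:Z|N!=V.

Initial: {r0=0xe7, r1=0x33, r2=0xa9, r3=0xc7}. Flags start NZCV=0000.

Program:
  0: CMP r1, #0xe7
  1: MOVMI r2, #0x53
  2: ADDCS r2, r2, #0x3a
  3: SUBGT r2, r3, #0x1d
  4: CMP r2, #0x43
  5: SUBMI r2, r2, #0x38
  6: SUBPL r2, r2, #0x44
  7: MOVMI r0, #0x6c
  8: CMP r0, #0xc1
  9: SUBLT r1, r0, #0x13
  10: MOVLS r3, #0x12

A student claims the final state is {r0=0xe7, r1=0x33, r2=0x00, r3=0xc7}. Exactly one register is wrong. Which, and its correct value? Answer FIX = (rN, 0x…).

[0] flags=0000 → (cmp)
[1] flags=0000 MI?F → skip
[2] flags=0000 CS?F → skip
[3] flags=0000 GT?T → r2=0xaa
[4] flags=0011 → (cmp)
[5] flags=0011 MI?F → skip
[6] flags=0011 PL?T → r2=0x66
[7] flags=0011 MI?F → skip
[8] flags=0010 → (cmp)
[9] flags=0010 LT?F → skip
[10] flags=0010 LS?F → skip

FIX = (r2, 0x66)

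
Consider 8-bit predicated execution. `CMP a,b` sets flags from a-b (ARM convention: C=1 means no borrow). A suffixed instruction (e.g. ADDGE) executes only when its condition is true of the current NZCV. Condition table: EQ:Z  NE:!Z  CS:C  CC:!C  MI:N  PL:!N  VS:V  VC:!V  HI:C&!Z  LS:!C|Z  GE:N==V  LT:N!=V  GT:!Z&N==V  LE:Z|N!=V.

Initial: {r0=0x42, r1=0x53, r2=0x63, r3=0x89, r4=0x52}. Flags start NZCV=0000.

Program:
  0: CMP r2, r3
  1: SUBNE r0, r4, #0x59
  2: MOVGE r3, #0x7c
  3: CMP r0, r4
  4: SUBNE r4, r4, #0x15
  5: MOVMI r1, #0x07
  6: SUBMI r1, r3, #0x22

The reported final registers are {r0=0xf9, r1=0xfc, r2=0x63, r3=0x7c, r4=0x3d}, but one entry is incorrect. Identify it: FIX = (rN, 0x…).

[0] flags=1001 → (cmp)
[1] flags=1001 NE?T → r0=0xf9
[2] flags=1001 GE?T → r3=0x7c
[3] flags=1010 → (cmp)
[4] flags=1010 NE?T → r4=0x3d
[5] flags=1010 MI?T → r1=0x07
[6] flags=1010 MI?T → r1=0x5a

FIX = (r1, 0x5a)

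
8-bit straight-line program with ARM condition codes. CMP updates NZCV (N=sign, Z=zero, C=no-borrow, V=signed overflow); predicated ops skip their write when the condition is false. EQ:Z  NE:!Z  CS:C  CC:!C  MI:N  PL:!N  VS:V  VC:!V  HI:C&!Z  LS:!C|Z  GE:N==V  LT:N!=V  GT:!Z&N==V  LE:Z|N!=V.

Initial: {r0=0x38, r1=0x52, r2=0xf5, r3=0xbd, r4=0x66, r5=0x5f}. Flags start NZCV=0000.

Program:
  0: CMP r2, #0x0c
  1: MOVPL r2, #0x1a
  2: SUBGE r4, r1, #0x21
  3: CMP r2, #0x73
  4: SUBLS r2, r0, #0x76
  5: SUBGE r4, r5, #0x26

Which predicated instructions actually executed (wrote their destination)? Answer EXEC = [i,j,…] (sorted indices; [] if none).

[0] flags=1010 → (cmp)
[1] flags=1010 PL?F → skip
[2] flags=1010 GE?F → skip
[3] flags=1010 → (cmp)
[4] flags=1010 LS?F → skip
[5] flags=1010 GE?F → skip

EXEC = []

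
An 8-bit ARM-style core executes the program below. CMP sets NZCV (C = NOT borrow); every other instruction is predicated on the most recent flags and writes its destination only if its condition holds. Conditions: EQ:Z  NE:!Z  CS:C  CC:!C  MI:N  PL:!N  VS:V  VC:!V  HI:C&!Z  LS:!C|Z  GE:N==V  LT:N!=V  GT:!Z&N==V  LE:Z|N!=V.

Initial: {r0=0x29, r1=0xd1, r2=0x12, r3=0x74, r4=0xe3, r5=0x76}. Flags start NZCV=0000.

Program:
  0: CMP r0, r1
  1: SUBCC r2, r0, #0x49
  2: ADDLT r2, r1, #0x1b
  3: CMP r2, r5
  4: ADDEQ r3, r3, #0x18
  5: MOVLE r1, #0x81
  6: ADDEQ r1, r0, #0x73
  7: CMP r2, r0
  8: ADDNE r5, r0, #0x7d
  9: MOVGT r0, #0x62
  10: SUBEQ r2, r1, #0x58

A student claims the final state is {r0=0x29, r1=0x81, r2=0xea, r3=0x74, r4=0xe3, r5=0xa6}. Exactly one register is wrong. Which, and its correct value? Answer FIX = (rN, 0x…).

[0] flags=0000 → (cmp)
[1] flags=0000 CC?T → r2=0xe0
[2] flags=0000 LT?F → skip
[3] flags=0011 → (cmp)
[4] flags=0011 EQ?F → skip
[5] flags=0011 LE?T → r1=0x81
[6] flags=0011 EQ?F → skip
[7] flags=1010 → (cmp)
[8] flags=1010 NE?T → r5=0xa6
[9] flags=1010 GT?F → skip
[10] flags=1010 EQ?F → skip

FIX = (r2, 0xe0)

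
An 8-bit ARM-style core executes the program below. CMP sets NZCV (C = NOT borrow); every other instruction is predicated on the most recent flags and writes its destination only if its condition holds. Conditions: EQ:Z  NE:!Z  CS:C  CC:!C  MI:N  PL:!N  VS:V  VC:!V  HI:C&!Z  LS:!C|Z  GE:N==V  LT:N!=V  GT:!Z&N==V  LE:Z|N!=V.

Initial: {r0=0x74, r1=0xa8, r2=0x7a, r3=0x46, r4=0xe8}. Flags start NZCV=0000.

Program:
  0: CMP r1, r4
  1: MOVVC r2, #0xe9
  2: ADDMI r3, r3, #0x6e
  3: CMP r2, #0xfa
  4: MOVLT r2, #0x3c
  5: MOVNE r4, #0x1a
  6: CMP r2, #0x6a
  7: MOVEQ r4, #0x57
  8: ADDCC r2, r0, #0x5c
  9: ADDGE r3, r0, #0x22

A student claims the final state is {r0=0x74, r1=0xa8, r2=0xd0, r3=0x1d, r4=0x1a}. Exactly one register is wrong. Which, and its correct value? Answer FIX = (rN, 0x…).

[0] flags=1000 → (cmp)
[1] flags=1000 VC?T → r2=0xe9
[2] flags=1000 MI?T → r3=0xb4
[3] flags=1000 → (cmp)
[4] flags=1000 LT?T → r2=0x3c
[5] flags=1000 NE?T → r4=0x1a
[6] flags=1000 → (cmp)
[7] flags=1000 EQ?F → skip
[8] flags=1000 CC?T → r2=0xd0
[9] flags=1000 GE?F → skip

FIX = (r3, 0xb4)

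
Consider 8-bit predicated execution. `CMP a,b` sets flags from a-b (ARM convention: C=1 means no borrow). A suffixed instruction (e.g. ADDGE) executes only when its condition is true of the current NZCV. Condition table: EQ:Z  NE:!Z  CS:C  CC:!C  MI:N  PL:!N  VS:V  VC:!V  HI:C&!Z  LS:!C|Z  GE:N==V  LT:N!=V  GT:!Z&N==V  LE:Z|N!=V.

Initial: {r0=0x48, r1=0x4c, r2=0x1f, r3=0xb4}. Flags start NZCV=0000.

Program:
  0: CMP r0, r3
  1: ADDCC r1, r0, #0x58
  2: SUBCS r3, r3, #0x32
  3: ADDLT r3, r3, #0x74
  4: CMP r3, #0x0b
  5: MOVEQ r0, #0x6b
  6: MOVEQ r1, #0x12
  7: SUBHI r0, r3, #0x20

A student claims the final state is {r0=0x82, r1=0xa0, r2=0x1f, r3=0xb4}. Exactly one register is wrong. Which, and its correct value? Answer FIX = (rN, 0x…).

0: ✓ CMP  NZCV=1001
1: ✓ ADDCC  r1←0xa0
2: · SUBCS
3: · ADDLT
4: ✓ CMP  NZCV=1010
5: · MOVEQ
6: · MOVEQ
7: ✓ SUBHI  r0←0x94

FIX = (r0, 0x94)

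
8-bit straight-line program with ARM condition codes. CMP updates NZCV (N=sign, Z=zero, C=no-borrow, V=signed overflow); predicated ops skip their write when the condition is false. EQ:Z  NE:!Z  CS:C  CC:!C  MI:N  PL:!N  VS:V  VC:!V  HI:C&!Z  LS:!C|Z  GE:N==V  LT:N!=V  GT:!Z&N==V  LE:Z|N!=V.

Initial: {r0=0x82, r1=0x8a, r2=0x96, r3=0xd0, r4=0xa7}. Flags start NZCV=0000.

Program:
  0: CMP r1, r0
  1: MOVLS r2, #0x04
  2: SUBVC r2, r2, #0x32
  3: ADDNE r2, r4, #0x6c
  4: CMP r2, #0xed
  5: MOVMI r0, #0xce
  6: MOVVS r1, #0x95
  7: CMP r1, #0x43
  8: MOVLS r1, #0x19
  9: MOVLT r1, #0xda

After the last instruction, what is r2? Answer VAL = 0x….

VAL = 0x13

0: ✓ CMP  NZCV=0010
1: · MOVLS
2: ✓ SUBVC  r2←0x64
3: ✓ ADDNE  r2←0x13
4: ✓ CMP  NZCV=0000
5: · MOVMI
6: · MOVVS
7: ✓ CMP  NZCV=0011
8: · MOVLS
9: ✓ MOVLT  r1←0xda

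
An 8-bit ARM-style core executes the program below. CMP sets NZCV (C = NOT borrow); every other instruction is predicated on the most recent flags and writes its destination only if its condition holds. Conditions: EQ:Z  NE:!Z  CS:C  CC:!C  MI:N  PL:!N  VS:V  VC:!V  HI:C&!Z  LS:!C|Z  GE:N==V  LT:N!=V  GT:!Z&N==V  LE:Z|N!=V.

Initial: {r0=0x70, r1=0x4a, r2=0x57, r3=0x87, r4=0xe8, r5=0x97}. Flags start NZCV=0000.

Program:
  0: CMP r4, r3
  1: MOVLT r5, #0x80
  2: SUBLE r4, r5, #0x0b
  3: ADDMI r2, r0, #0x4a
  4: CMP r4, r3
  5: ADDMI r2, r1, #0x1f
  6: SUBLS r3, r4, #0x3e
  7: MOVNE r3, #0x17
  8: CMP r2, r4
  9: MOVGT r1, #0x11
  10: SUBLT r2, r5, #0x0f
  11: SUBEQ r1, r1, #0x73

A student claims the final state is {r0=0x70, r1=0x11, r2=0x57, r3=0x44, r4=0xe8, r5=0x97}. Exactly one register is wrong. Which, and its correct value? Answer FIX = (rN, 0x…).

0: ✓ CMP  NZCV=0010
1: · MOVLT
2: · SUBLE
3: · ADDMI
4: ✓ CMP  NZCV=0010
5: · ADDMI
6: · SUBLS
7: ✓ MOVNE  r3←0x17
8: ✓ CMP  NZCV=0000
9: ✓ MOVGT  r1←0x11
10: · SUBLT
11: · SUBEQ

FIX = (r3, 0x17)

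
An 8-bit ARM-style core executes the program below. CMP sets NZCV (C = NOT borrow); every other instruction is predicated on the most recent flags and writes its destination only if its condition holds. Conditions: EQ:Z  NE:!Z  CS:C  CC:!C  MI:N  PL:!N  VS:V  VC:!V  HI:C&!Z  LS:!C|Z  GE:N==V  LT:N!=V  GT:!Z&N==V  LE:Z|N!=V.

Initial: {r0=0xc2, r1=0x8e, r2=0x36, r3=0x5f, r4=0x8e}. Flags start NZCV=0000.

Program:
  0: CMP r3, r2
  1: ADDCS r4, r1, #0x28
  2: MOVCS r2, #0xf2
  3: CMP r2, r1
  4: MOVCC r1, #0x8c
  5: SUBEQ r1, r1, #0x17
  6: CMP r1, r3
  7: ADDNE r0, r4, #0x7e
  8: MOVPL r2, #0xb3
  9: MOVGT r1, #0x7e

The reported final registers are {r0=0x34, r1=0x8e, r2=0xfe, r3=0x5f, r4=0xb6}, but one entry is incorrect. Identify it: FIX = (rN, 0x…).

[0] flags=0010 → (cmp)
[1] flags=0010 CS?T → r4=0xb6
[2] flags=0010 CS?T → r2=0xf2
[3] flags=0010 → (cmp)
[4] flags=0010 CC?F → skip
[5] flags=0010 EQ?F → skip
[6] flags=0011 → (cmp)
[7] flags=0011 NE?T → r0=0x34
[8] flags=0011 PL?T → r2=0xb3
[9] flags=0011 GT?F → skip

FIX = (r2, 0xb3)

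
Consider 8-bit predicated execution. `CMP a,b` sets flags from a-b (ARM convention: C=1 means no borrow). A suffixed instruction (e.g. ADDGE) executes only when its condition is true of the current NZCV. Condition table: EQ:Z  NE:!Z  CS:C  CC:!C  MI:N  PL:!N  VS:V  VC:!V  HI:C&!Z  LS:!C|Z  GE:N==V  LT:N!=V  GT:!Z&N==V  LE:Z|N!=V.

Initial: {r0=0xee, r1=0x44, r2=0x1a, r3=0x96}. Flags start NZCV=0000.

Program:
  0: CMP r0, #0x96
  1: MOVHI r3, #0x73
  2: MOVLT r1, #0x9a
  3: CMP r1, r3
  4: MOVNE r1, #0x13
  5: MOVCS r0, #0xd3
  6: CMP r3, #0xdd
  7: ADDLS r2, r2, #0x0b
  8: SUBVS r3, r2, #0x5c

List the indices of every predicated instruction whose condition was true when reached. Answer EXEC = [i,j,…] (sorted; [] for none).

[0] flags=0010 → (cmp)
[1] flags=0010 HI?T → r3=0x73
[2] flags=0010 LT?F → skip
[3] flags=1000 → (cmp)
[4] flags=1000 NE?T → r1=0x13
[5] flags=1000 CS?F → skip
[6] flags=1001 → (cmp)
[7] flags=1001 LS?T → r2=0x25
[8] flags=1001 VS?T → r3=0xc9

EXEC = [1,4,7,8]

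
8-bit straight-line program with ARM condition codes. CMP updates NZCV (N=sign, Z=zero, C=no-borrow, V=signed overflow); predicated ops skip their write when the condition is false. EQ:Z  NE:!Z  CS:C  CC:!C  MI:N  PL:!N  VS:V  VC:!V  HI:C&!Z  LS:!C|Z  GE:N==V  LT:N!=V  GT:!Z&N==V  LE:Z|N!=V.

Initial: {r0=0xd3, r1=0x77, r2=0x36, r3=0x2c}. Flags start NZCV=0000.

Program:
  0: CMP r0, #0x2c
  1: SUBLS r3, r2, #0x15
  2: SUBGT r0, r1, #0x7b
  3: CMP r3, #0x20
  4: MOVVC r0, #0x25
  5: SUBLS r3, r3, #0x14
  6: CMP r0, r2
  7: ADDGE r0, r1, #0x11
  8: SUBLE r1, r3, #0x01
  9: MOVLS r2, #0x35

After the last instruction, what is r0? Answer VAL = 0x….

0: ✓ CMP  NZCV=1010
1: · SUBLS
2: · SUBGT
3: ✓ CMP  NZCV=0010
4: ✓ MOVVC  r0←0x25
5: · SUBLS
6: ✓ CMP  NZCV=1000
7: · ADDGE
8: ✓ SUBLE  r1←0x2b
9: ✓ MOVLS  r2←0x35

VAL = 0x25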